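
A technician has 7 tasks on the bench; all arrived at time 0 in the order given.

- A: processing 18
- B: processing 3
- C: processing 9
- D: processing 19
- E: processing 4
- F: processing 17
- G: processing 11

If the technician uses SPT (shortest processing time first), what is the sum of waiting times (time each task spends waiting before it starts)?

SPT (increasing processing time): B E C G F A D.
B: waits 0, runs 0→3
E: waits 3, runs 3→7
C: waits 7, runs 7→16
G: waits 16, runs 16→27
F: waits 27, runs 27→44
A: waits 44, runs 44→62
D: waits 62, runs 62→81
Sum = 0+3+7+16+27+44+62 = 159.

159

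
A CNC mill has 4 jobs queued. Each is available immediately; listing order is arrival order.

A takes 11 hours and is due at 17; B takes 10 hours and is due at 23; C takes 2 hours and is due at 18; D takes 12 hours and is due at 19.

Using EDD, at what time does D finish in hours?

25

EDD (increasing due date): A C D B.
A: 0→11
C: 11→13
D: 13→25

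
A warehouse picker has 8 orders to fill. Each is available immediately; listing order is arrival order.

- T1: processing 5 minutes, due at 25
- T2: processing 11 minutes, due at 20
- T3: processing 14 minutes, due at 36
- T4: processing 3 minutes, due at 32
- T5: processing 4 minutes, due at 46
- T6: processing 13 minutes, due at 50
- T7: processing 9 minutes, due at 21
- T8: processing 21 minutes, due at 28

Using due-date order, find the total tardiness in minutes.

113

EDD (increasing due date): T2 T7 T1 T8 T4 T3 T5 T6.
T2: 0→11, due 20, tardiness 0
T7: 11→20, due 21, tardiness 0
T1: 20→25, due 25, tardiness 0
T8: 25→46, due 28, tardiness 18
T4: 46→49, due 32, tardiness 17
T3: 49→63, due 36, tardiness 27
T5: 63→67, due 46, tardiness 21
T6: 67→80, due 50, tardiness 30
Sum = 0+0+0+18+17+27+21+30 = 113.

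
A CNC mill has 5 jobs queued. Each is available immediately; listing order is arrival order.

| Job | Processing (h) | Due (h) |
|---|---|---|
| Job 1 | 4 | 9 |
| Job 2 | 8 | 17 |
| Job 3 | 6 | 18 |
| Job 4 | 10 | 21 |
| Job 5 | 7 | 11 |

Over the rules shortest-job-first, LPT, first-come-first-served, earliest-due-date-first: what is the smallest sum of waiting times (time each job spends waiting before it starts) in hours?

SPT (increasing processing time): Job 1 Job 3 Job 5 Job 2 Job 4.
Job 1: waits 0, runs 0→4
Job 3: waits 4, runs 4→10
Job 5: waits 10, runs 10→17
Job 2: waits 17, runs 17→25
Job 4: waits 25, runs 25→35
Sum = 0+4+10+17+25 = 56.
LPT (decreasing processing time): Job 4 Job 2 Job 5 Job 3 Job 1.
Job 4: waits 0, runs 0→10
Job 2: waits 10, runs 10→18
Job 5: waits 18, runs 18→25
Job 3: waits 25, runs 25→31
Job 1: waits 31, runs 31→35
Sum = 0+10+18+25+31 = 84.
FIFO (arrival order): Job 1 Job 2 Job 3 Job 4 Job 5.
Job 1: waits 0, runs 0→4
Job 2: waits 4, runs 4→12
Job 3: waits 12, runs 12→18
Job 4: waits 18, runs 18→28
Job 5: waits 28, runs 28→35
Sum = 0+4+12+18+28 = 62.
EDD (increasing due date): Job 1 Job 5 Job 2 Job 3 Job 4.
Job 1: waits 0, runs 0→4
Job 5: waits 4, runs 4→11
Job 2: waits 11, runs 11→19
Job 3: waits 19, runs 19→25
Job 4: waits 25, runs 25→35
Sum = 0+4+11+19+25 = 59.
SPT 56, LPT 84, FIFO 62, EDD 59 → minimum 56.

56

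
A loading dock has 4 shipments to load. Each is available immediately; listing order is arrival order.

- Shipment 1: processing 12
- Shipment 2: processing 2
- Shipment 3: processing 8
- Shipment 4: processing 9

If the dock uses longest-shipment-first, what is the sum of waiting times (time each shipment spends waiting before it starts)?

62

LPT (decreasing processing time): Shipment 1 Shipment 4 Shipment 3 Shipment 2.
Shipment 1: waits 0, runs 0→12
Shipment 4: waits 12, runs 12→21
Shipment 3: waits 21, runs 21→29
Shipment 2: waits 29, runs 29→31
Sum = 0+12+21+29 = 62.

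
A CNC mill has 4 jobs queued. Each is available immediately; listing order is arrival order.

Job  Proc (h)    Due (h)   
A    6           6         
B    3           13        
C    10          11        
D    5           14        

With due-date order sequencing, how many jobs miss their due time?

EDD (increasing due date): A C B D.
A: 0→6, due 6, tardiness 0
C: 6→16, due 11, tardiness 5
B: 16→19, due 13, tardiness 6
D: 19→24, due 14, tardiness 10
Late jobs: 3.

3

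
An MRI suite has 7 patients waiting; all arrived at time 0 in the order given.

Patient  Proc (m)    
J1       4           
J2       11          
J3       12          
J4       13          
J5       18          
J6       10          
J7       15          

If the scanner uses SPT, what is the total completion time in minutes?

SPT (increasing processing time): J1 J6 J2 J3 J4 J7 J5.
J1: 0→4
J6: 4→14
J2: 14→25
J3: 25→37
J4: 37→50
J7: 50→65
J5: 65→83
Sum = 4+14+25+37+50+65+83 = 278.

278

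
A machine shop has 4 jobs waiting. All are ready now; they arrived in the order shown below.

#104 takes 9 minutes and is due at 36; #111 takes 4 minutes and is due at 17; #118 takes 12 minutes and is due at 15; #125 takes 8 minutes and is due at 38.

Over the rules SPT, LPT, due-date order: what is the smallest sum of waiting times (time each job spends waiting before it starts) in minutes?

SPT (increasing processing time): #111 #125 #104 #118.
#111: waits 0, runs 0→4
#125: waits 4, runs 4→12
#104: waits 12, runs 12→21
#118: waits 21, runs 21→33
Sum = 0+4+12+21 = 37.
LPT (decreasing processing time): #118 #104 #125 #111.
#118: waits 0, runs 0→12
#104: waits 12, runs 12→21
#125: waits 21, runs 21→29
#111: waits 29, runs 29→33
Sum = 0+12+21+29 = 62.
EDD (increasing due date): #118 #111 #104 #125.
#118: waits 0, runs 0→12
#111: waits 12, runs 12→16
#104: waits 16, runs 16→25
#125: waits 25, runs 25→33
Sum = 0+12+16+25 = 53.
SPT 37, LPT 62, EDD 53 → minimum 37.

37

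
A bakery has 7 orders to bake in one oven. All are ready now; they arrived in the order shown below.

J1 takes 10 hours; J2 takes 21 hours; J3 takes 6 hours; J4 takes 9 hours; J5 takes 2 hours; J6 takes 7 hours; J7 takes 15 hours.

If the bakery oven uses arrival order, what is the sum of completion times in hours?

297

FIFO (arrival order): J1 J2 J3 J4 J5 J6 J7.
J1: 0→10
J2: 10→31
J3: 31→37
J4: 37→46
J5: 46→48
J6: 48→55
J7: 55→70
Sum = 10+31+37+46+48+55+70 = 297.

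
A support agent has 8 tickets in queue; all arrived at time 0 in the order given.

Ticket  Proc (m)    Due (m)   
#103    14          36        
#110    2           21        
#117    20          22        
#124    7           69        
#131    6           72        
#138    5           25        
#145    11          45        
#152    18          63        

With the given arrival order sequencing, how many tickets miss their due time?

FIFO (arrival order): #103 #110 #117 #124 #131 #138 #145 #152.
#103: 0→14, due 36, tardiness 0
#110: 14→16, due 21, tardiness 0
#117: 16→36, due 22, tardiness 14
#124: 36→43, due 69, tardiness 0
#131: 43→49, due 72, tardiness 0
#138: 49→54, due 25, tardiness 29
#145: 54→65, due 45, tardiness 20
#152: 65→83, due 63, tardiness 20
Late tickets: 4.

4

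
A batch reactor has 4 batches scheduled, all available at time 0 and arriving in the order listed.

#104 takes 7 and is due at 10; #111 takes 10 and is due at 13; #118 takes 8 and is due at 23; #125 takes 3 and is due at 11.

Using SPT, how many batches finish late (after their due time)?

1

SPT (increasing processing time): #125 #104 #118 #111.
#125: 0→3, due 11, tardiness 0
#104: 3→10, due 10, tardiness 0
#118: 10→18, due 23, tardiness 0
#111: 18→28, due 13, tardiness 15
Late batches: 1.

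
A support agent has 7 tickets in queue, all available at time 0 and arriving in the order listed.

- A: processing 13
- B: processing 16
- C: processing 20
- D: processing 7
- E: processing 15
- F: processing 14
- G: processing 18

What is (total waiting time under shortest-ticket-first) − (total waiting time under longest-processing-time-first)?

-102

SPT (increasing processing time): D A F E B G C.
D: waits 0, runs 0→7
A: waits 7, runs 7→20
F: waits 20, runs 20→34
E: waits 34, runs 34→49
B: waits 49, runs 49→65
G: waits 65, runs 65→83
C: waits 83, runs 83→103
Sum = 0+7+20+34+49+65+83 = 258.
LPT (decreasing processing time): C G B E F A D.
C: waits 0, runs 0→20
G: waits 20, runs 20→38
B: waits 38, runs 38→54
E: waits 54, runs 54→69
F: waits 69, runs 69→83
A: waits 83, runs 83→96
D: waits 96, runs 96→103
Sum = 0+20+38+54+69+83+96 = 360.
Difference = 258 − 360 = -102.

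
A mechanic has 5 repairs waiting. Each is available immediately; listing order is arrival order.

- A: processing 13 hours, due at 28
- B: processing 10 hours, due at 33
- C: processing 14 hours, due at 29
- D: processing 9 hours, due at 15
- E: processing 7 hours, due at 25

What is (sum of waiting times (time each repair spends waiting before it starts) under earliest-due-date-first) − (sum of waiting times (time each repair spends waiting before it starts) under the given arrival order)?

-22

EDD (increasing due date): D E A C B.
D: waits 0, runs 0→9
E: waits 9, runs 9→16
A: waits 16, runs 16→29
C: waits 29, runs 29→43
B: waits 43, runs 43→53
Sum = 0+9+16+29+43 = 97.
FIFO (arrival order): A B C D E.
A: waits 0, runs 0→13
B: waits 13, runs 13→23
C: waits 23, runs 23→37
D: waits 37, runs 37→46
E: waits 46, runs 46→53
Sum = 0+13+23+37+46 = 119.
Difference = 97 − 119 = -22.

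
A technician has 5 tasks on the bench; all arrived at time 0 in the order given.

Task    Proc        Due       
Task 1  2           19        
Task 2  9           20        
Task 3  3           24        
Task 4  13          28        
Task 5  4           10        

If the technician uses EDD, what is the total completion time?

74

EDD (increasing due date): Task 5 Task 1 Task 2 Task 3 Task 4.
Task 5: 0→4
Task 1: 4→6
Task 2: 6→15
Task 3: 15→18
Task 4: 18→31
Sum = 4+6+15+18+31 = 74.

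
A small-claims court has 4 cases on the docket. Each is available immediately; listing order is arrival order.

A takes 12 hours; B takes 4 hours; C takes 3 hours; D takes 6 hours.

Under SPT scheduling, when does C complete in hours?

SPT (increasing processing time): C B D A.
C: 0→3

3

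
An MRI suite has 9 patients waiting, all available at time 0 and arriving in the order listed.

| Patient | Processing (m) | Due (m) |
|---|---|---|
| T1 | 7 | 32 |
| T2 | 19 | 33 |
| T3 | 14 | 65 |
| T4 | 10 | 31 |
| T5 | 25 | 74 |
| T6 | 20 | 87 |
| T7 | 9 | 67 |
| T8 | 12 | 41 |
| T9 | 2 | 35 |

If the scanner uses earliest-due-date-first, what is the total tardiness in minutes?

76

EDD (increasing due date): T4 T1 T2 T9 T8 T3 T7 T5 T6.
T4: 0→10, due 31, tardiness 0
T1: 10→17, due 32, tardiness 0
T2: 17→36, due 33, tardiness 3
T9: 36→38, due 35, tardiness 3
T8: 38→50, due 41, tardiness 9
T3: 50→64, due 65, tardiness 0
T7: 64→73, due 67, tardiness 6
T5: 73→98, due 74, tardiness 24
T6: 98→118, due 87, tardiness 31
Sum = 0+0+3+3+9+0+6+24+31 = 76.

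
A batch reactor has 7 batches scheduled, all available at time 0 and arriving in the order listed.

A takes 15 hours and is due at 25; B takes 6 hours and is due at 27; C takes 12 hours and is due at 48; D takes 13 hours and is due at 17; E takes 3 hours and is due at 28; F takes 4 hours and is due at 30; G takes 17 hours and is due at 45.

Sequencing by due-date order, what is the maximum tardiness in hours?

EDD (increasing due date): D A B E F G C.
D: 0→13, due 17, tardiness 0
A: 13→28, due 25, tardiness 3
B: 28→34, due 27, tardiness 7
E: 34→37, due 28, tardiness 9
F: 37→41, due 30, tardiness 11
G: 41→58, due 45, tardiness 13
C: 58→70, due 48, tardiness 22
Maximum = 22.

22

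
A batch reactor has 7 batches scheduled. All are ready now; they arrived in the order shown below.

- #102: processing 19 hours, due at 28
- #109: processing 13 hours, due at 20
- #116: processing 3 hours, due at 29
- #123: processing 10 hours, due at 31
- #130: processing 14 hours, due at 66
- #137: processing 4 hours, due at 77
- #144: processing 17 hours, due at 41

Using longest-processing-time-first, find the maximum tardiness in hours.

LPT (decreasing processing time): #102 #144 #130 #109 #123 #137 #116.
#102: 0→19, due 28, tardiness 0
#144: 19→36, due 41, tardiness 0
#130: 36→50, due 66, tardiness 0
#109: 50→63, due 20, tardiness 43
#123: 63→73, due 31, tardiness 42
#137: 73→77, due 77, tardiness 0
#116: 77→80, due 29, tardiness 51
Maximum = 51.

51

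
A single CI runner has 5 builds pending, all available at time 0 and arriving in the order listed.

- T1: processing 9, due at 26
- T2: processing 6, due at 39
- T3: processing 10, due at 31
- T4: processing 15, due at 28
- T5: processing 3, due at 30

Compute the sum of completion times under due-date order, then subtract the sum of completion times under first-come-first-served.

8

EDD (increasing due date): T1 T4 T5 T3 T2.
T1: 0→9
T4: 9→24
T5: 24→27
T3: 27→37
T2: 37→43
Sum = 9+24+27+37+43 = 140.
FIFO (arrival order): T1 T2 T3 T4 T5.
T1: 0→9
T2: 9→15
T3: 15→25
T4: 25→40
T5: 40→43
Sum = 9+15+25+40+43 = 132.
Difference = 140 − 132 = 8.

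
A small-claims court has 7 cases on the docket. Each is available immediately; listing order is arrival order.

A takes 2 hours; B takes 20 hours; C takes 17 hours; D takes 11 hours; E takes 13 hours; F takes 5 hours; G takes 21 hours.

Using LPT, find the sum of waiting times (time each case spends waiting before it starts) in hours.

360

LPT (decreasing processing time): G B C E D F A.
G: waits 0, runs 0→21
B: waits 21, runs 21→41
C: waits 41, runs 41→58
E: waits 58, runs 58→71
D: waits 71, runs 71→82
F: waits 82, runs 82→87
A: waits 87, runs 87→89
Sum = 0+21+41+58+71+82+87 = 360.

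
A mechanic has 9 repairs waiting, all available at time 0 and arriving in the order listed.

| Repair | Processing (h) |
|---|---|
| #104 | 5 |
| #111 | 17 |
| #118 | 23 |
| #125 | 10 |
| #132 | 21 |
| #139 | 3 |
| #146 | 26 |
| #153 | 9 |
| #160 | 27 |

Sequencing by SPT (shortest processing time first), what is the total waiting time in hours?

SPT (increasing processing time): #139 #104 #153 #125 #111 #132 #118 #146 #160.
#139: waits 0, runs 0→3
#104: waits 3, runs 3→8
#153: waits 8, runs 8→17
#125: waits 17, runs 17→27
#111: waits 27, runs 27→44
#132: waits 44, runs 44→65
#118: waits 65, runs 65→88
#146: waits 88, runs 88→114
#160: waits 114, runs 114→141
Sum = 0+3+8+17+27+44+65+88+114 = 366.

366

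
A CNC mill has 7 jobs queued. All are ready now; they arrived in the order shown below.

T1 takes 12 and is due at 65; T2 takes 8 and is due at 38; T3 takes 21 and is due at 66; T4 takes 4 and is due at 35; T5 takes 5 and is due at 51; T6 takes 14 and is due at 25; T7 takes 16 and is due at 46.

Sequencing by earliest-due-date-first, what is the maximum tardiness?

14

EDD (increasing due date): T6 T4 T2 T7 T5 T1 T3.
T6: 0→14, due 25, tardiness 0
T4: 14→18, due 35, tardiness 0
T2: 18→26, due 38, tardiness 0
T7: 26→42, due 46, tardiness 0
T5: 42→47, due 51, tardiness 0
T1: 47→59, due 65, tardiness 0
T3: 59→80, due 66, tardiness 14
Maximum = 14.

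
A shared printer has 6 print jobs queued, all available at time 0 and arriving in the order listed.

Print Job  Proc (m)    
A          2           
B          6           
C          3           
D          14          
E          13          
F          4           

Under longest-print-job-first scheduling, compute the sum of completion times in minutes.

193

LPT (decreasing processing time): D E B F C A.
D: 0→14
E: 14→27
B: 27→33
F: 33→37
C: 37→40
A: 40→42
Sum = 14+27+33+37+40+42 = 193.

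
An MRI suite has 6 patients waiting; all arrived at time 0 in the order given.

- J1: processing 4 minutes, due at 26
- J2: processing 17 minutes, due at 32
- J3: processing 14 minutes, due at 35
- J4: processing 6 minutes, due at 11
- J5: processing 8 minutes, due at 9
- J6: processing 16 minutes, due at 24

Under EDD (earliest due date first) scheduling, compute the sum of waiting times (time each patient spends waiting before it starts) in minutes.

137

EDD (increasing due date): J5 J4 J6 J1 J2 J3.
J5: waits 0, runs 0→8
J4: waits 8, runs 8→14
J6: waits 14, runs 14→30
J1: waits 30, runs 30→34
J2: waits 34, runs 34→51
J3: waits 51, runs 51→65
Sum = 0+8+14+30+34+51 = 137.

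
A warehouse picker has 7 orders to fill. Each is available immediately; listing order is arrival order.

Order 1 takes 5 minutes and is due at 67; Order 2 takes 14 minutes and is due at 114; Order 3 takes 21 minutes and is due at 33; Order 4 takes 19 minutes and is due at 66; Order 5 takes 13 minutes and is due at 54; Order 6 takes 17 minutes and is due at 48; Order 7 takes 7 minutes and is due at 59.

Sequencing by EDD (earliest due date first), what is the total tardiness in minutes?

EDD (increasing due date): Order 3 Order 6 Order 5 Order 7 Order 4 Order 1 Order 2.
Order 3: 0→21, due 33, tardiness 0
Order 6: 21→38, due 48, tardiness 0
Order 5: 38→51, due 54, tardiness 0
Order 7: 51→58, due 59, tardiness 0
Order 4: 58→77, due 66, tardiness 11
Order 1: 77→82, due 67, tardiness 15
Order 2: 82→96, due 114, tardiness 0
Sum = 0+0+0+0+11+15+0 = 26.

26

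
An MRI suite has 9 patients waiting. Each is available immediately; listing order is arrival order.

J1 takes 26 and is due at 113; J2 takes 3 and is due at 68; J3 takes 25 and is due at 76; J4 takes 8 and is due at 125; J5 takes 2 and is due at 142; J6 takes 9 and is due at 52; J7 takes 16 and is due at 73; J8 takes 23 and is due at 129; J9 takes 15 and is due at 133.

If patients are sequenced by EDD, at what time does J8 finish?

110

EDD (increasing due date): J6 J2 J7 J3 J1 J4 J8 J9 J5.
J6: 0→9
J2: 9→12
J7: 12→28
J3: 28→53
J1: 53→79
J4: 79→87
J8: 87→110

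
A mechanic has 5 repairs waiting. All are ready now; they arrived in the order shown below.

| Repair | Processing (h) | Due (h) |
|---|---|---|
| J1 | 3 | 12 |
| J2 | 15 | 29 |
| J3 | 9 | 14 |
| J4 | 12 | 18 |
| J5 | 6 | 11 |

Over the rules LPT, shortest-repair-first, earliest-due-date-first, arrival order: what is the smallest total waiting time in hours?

LPT (decreasing processing time): J2 J4 J3 J5 J1.
J2: waits 0, runs 0→15
J4: waits 15, runs 15→27
J3: waits 27, runs 27→36
J5: waits 36, runs 36→42
J1: waits 42, runs 42→45
Sum = 0+15+27+36+42 = 120.
SPT (increasing processing time): J1 J5 J3 J4 J2.
J1: waits 0, runs 0→3
J5: waits 3, runs 3→9
J3: waits 9, runs 9→18
J4: waits 18, runs 18→30
J2: waits 30, runs 30→45
Sum = 0+3+9+18+30 = 60.
EDD (increasing due date): J5 J1 J3 J4 J2.
J5: waits 0, runs 0→6
J1: waits 6, runs 6→9
J3: waits 9, runs 9→18
J4: waits 18, runs 18→30
J2: waits 30, runs 30→45
Sum = 0+6+9+18+30 = 63.
FIFO (arrival order): J1 J2 J3 J4 J5.
J1: waits 0, runs 0→3
J2: waits 3, runs 3→18
J3: waits 18, runs 18→27
J4: waits 27, runs 27→39
J5: waits 39, runs 39→45
Sum = 0+3+18+27+39 = 87.
LPT 120, SPT 60, EDD 63, FIFO 87 → minimum 60.

60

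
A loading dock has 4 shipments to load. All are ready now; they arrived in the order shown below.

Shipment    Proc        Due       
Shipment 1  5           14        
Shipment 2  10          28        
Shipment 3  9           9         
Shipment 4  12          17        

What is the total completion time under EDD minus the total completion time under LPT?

-16

EDD (increasing due date): Shipment 3 Shipment 1 Shipment 4 Shipment 2.
Shipment 3: 0→9
Shipment 1: 9→14
Shipment 4: 14→26
Shipment 2: 26→36
Sum = 9+14+26+36 = 85.
LPT (decreasing processing time): Shipment 4 Shipment 2 Shipment 3 Shipment 1.
Shipment 4: 0→12
Shipment 2: 12→22
Shipment 3: 22→31
Shipment 1: 31→36
Sum = 12+22+31+36 = 101.
Difference = 85 − 101 = -16.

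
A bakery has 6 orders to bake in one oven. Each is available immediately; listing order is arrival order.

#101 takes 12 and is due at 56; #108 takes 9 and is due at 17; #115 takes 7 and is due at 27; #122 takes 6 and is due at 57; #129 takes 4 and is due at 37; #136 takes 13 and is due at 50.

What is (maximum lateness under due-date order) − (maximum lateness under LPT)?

-23

EDD (increasing due date): #108 #115 #129 #136 #101 #122.
#108: 0→9, due 17, lateness -8
#115: 9→16, due 27, lateness -11
#129: 16→20, due 37, lateness -17
#136: 20→33, due 50, lateness -17
#101: 33→45, due 56, lateness -11
#122: 45→51, due 57, lateness -6
Maximum = -6.
LPT (decreasing processing time): #136 #101 #108 #115 #122 #129.
#136: 0→13, due 50, lateness -37
#101: 13→25, due 56, lateness -31
#108: 25→34, due 17, lateness 17
#115: 34→41, due 27, lateness 14
#122: 41→47, due 57, lateness -10
#129: 47→51, due 37, lateness 14
Maximum = 17.
Difference = -6 − 17 = -23.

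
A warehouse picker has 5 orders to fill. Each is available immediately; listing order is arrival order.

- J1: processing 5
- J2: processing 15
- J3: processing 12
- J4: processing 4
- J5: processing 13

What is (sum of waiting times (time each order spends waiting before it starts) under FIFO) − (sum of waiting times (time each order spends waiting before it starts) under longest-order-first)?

-35

FIFO (arrival order): J1 J2 J3 J4 J5.
J1: waits 0, runs 0→5
J2: waits 5, runs 5→20
J3: waits 20, runs 20→32
J4: waits 32, runs 32→36
J5: waits 36, runs 36→49
Sum = 0+5+20+32+36 = 93.
LPT (decreasing processing time): J2 J5 J3 J1 J4.
J2: waits 0, runs 0→15
J5: waits 15, runs 15→28
J3: waits 28, runs 28→40
J1: waits 40, runs 40→45
J4: waits 45, runs 45→49
Sum = 0+15+28+40+45 = 128.
Difference = 93 − 128 = -35.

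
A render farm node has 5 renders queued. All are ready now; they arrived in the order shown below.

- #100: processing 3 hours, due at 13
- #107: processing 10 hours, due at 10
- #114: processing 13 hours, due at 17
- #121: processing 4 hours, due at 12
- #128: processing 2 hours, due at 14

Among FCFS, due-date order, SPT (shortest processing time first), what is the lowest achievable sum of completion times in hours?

FIFO (arrival order): #100 #107 #114 #121 #128.
#100: 0→3
#107: 3→13
#114: 13→26
#121: 26→30
#128: 30→32
Sum = 3+13+26+30+32 = 104.
EDD (increasing due date): #107 #121 #100 #128 #114.
#107: 0→10
#121: 10→14
#100: 14→17
#128: 17→19
#114: 19→32
Sum = 10+14+17+19+32 = 92.
SPT (increasing processing time): #128 #100 #121 #107 #114.
#128: 0→2
#100: 2→5
#121: 5→9
#107: 9→19
#114: 19→32
Sum = 2+5+9+19+32 = 67.
FIFO 104, EDD 92, SPT 67 → minimum 67.

67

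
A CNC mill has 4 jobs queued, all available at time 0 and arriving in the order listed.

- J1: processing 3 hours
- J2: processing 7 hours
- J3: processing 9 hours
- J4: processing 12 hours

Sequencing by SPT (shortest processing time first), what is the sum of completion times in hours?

SPT (increasing processing time): J1 J2 J3 J4.
J1: 0→3
J2: 3→10
J3: 10→19
J4: 19→31
Sum = 3+10+19+31 = 63.

63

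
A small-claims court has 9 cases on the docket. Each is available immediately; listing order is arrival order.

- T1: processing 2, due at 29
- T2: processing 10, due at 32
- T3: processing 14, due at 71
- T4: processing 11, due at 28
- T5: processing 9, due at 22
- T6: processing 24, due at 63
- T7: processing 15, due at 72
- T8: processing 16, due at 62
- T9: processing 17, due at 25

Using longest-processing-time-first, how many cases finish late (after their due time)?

6

LPT (decreasing processing time): T6 T9 T8 T7 T3 T4 T2 T5 T1.
T6: 0→24, due 63, tardiness 0
T9: 24→41, due 25, tardiness 16
T8: 41→57, due 62, tardiness 0
T7: 57→72, due 72, tardiness 0
T3: 72→86, due 71, tardiness 15
T4: 86→97, due 28, tardiness 69
T2: 97→107, due 32, tardiness 75
T5: 107→116, due 22, tardiness 94
T1: 116→118, due 29, tardiness 89
Late cases: 6.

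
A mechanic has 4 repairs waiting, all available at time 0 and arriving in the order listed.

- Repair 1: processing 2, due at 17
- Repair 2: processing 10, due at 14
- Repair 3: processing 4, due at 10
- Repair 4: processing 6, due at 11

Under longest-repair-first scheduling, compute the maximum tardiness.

10

LPT (decreasing processing time): Repair 2 Repair 4 Repair 3 Repair 1.
Repair 2: 0→10, due 14, tardiness 0
Repair 4: 10→16, due 11, tardiness 5
Repair 3: 16→20, due 10, tardiness 10
Repair 1: 20→22, due 17, tardiness 5
Maximum = 10.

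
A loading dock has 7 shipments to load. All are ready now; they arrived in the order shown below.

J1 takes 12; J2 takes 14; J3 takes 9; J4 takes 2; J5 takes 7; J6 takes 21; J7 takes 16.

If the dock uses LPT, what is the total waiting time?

LPT (decreasing processing time): J6 J7 J2 J1 J3 J5 J4.
J6: waits 0, runs 0→21
J7: waits 21, runs 21→37
J2: waits 37, runs 37→51
J1: waits 51, runs 51→63
J3: waits 63, runs 63→72
J5: waits 72, runs 72→79
J4: waits 79, runs 79→81
Sum = 0+21+37+51+63+72+79 = 323.

323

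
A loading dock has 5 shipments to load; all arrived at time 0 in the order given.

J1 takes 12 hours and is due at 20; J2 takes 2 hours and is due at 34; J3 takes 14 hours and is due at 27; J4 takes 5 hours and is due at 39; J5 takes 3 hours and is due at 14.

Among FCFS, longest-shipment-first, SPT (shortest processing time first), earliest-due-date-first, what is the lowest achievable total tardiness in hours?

2

FIFO (arrival order): J1 J2 J3 J4 J5.
J1: 0→12, due 20, tardiness 0
J2: 12→14, due 34, tardiness 0
J3: 14→28, due 27, tardiness 1
J4: 28→33, due 39, tardiness 0
J5: 33→36, due 14, tardiness 22
Sum = 0+0+1+0+22 = 23.
LPT (decreasing processing time): J3 J1 J4 J5 J2.
J3: 0→14, due 27, tardiness 0
J1: 14→26, due 20, tardiness 6
J4: 26→31, due 39, tardiness 0
J5: 31→34, due 14, tardiness 20
J2: 34→36, due 34, tardiness 2
Sum = 0+6+0+20+2 = 28.
SPT (increasing processing time): J2 J5 J4 J1 J3.
J2: 0→2, due 34, tardiness 0
J5: 2→5, due 14, tardiness 0
J4: 5→10, due 39, tardiness 0
J1: 10→22, due 20, tardiness 2
J3: 22→36, due 27, tardiness 9
Sum = 0+0+0+2+9 = 11.
EDD (increasing due date): J5 J1 J3 J2 J4.
J5: 0→3, due 14, tardiness 0
J1: 3→15, due 20, tardiness 0
J3: 15→29, due 27, tardiness 2
J2: 29→31, due 34, tardiness 0
J4: 31→36, due 39, tardiness 0
Sum = 0+0+2+0+0 = 2.
FIFO 23, LPT 28, SPT 11, EDD 2 → minimum 2.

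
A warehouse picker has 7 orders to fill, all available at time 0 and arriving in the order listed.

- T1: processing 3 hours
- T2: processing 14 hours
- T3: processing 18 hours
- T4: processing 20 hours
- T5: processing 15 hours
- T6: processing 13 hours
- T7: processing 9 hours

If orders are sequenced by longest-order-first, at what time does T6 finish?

80

LPT (decreasing processing time): T4 T3 T5 T2 T6 T7 T1.
T4: 0→20
T3: 20→38
T5: 38→53
T2: 53→67
T6: 67→80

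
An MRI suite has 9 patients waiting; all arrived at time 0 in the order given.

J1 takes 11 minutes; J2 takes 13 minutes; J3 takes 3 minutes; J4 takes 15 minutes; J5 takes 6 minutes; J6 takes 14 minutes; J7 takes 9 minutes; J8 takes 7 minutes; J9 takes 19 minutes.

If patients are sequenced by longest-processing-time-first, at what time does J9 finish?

LPT (decreasing processing time): J9 J4 J6 J2 J1 J7 J8 J5 J3.
J9: 0→19

19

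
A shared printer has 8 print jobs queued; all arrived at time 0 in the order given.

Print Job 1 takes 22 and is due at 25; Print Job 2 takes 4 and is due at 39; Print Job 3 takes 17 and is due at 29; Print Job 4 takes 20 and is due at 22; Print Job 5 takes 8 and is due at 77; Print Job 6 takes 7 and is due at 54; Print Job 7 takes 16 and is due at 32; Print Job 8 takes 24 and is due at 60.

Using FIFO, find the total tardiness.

199

FIFO (arrival order): Print Job 1 Print Job 2 Print Job 3 Print Job 4 Print Job 5 Print Job 6 Print Job 7 Print Job 8.
Print Job 1: 0→22, due 25, tardiness 0
Print Job 2: 22→26, due 39, tardiness 0
Print Job 3: 26→43, due 29, tardiness 14
Print Job 4: 43→63, due 22, tardiness 41
Print Job 5: 63→71, due 77, tardiness 0
Print Job 6: 71→78, due 54, tardiness 24
Print Job 7: 78→94, due 32, tardiness 62
Print Job 8: 94→118, due 60, tardiness 58
Sum = 0+0+14+41+0+24+62+58 = 199.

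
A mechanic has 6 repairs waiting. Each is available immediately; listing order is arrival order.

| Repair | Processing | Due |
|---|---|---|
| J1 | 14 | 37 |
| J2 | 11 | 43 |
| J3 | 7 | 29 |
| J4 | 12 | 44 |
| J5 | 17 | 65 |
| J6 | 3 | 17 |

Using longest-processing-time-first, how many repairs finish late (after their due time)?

LPT (decreasing processing time): J5 J1 J4 J2 J3 J6.
J5: 0→17, due 65, tardiness 0
J1: 17→31, due 37, tardiness 0
J4: 31→43, due 44, tardiness 0
J2: 43→54, due 43, tardiness 11
J3: 54→61, due 29, tardiness 32
J6: 61→64, due 17, tardiness 47
Late repairs: 3.

3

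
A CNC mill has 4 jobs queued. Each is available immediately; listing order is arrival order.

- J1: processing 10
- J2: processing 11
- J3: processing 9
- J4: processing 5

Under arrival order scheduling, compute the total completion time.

96

FIFO (arrival order): J1 J2 J3 J4.
J1: 0→10
J2: 10→21
J3: 21→30
J4: 30→35
Sum = 10+21+30+35 = 96.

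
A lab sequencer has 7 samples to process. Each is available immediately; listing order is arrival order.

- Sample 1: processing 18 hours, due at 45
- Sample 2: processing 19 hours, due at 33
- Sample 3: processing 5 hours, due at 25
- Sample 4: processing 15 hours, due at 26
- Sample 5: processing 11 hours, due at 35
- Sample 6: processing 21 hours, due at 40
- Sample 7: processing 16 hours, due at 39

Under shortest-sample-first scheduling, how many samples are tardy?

SPT (increasing processing time): Sample 3 Sample 5 Sample 4 Sample 7 Sample 1 Sample 2 Sample 6.
Sample 3: 0→5, due 25, tardiness 0
Sample 5: 5→16, due 35, tardiness 0
Sample 4: 16→31, due 26, tardiness 5
Sample 7: 31→47, due 39, tardiness 8
Sample 1: 47→65, due 45, tardiness 20
Sample 2: 65→84, due 33, tardiness 51
Sample 6: 84→105, due 40, tardiness 65
Late samples: 5.

5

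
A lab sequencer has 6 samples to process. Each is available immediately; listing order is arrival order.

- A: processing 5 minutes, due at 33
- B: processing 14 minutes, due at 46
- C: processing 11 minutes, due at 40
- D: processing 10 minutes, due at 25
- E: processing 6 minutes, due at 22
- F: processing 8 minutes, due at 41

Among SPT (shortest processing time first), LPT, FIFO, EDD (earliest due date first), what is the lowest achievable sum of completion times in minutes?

158

SPT (increasing processing time): A E F D C B.
A: 0→5
E: 5→11
F: 11→19
D: 19→29
C: 29→40
B: 40→54
Sum = 5+11+19+29+40+54 = 158.
LPT (decreasing processing time): B C D F E A.
B: 0→14
C: 14→25
D: 25→35
F: 35→43
E: 43→49
A: 49→54
Sum = 14+25+35+43+49+54 = 220.
FIFO (arrival order): A B C D E F.
A: 0→5
B: 5→19
C: 19→30
D: 30→40
E: 40→46
F: 46→54
Sum = 5+19+30+40+46+54 = 194.
EDD (increasing due date): E D A C F B.
E: 0→6
D: 6→16
A: 16→21
C: 21→32
F: 32→40
B: 40→54
Sum = 6+16+21+32+40+54 = 169.
SPT 158, LPT 220, FIFO 194, EDD 169 → minimum 158.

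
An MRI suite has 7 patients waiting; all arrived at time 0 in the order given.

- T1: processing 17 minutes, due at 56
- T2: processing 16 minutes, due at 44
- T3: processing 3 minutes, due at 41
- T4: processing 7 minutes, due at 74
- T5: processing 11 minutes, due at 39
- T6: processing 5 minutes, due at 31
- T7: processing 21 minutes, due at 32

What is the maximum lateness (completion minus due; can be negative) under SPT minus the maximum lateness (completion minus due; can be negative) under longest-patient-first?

2

SPT (increasing processing time): T3 T6 T4 T5 T2 T1 T7.
T3: 0→3, due 41, lateness -38
T6: 3→8, due 31, lateness -23
T4: 8→15, due 74, lateness -59
T5: 15→26, due 39, lateness -13
T2: 26→42, due 44, lateness -2
T1: 42→59, due 56, lateness 3
T7: 59→80, due 32, lateness 48
Maximum = 48.
LPT (decreasing processing time): T7 T1 T2 T5 T4 T6 T3.
T7: 0→21, due 32, lateness -11
T1: 21→38, due 56, lateness -18
T2: 38→54, due 44, lateness 10
T5: 54→65, due 39, lateness 26
T4: 65→72, due 74, lateness -2
T6: 72→77, due 31, lateness 46
T3: 77→80, due 41, lateness 39
Maximum = 46.
Difference = 48 − 46 = 2.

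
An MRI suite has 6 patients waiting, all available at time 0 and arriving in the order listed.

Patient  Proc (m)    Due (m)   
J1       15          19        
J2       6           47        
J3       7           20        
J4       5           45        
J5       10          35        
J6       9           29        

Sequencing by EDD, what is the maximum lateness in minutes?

6

EDD (increasing due date): J1 J3 J6 J5 J4 J2.
J1: 0→15, due 19, lateness -4
J3: 15→22, due 20, lateness 2
J6: 22→31, due 29, lateness 2
J5: 31→41, due 35, lateness 6
J4: 41→46, due 45, lateness 1
J2: 46→52, due 47, lateness 5
Maximum = 6.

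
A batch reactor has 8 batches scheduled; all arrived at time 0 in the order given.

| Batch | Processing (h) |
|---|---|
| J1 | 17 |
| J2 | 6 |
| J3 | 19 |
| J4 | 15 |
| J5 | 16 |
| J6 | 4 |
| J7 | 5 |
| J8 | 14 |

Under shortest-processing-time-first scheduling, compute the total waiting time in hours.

238

SPT (increasing processing time): J6 J7 J2 J8 J4 J5 J1 J3.
J6: waits 0, runs 0→4
J7: waits 4, runs 4→9
J2: waits 9, runs 9→15
J8: waits 15, runs 15→29
J4: waits 29, runs 29→44
J5: waits 44, runs 44→60
J1: waits 60, runs 60→77
J3: waits 77, runs 77→96
Sum = 0+4+9+15+29+44+60+77 = 238.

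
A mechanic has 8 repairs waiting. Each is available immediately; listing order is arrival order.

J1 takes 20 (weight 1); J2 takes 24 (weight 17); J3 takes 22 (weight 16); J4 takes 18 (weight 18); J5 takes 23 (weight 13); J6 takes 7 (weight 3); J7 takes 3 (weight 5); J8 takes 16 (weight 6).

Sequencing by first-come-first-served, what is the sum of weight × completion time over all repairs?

FIFO (arrival order): J1 J2 J3 J4 J5 J6 J7 J8.
J1: finishes 20, weight 1, w·C = 20
J2: finishes 44, weight 17, w·C = 748
J3: finishes 66, weight 16, w·C = 1056
J4: finishes 84, weight 18, w·C = 1512
J5: finishes 107, weight 13, w·C = 1391
J6: finishes 114, weight 3, w·C = 342
J7: finishes 117, weight 5, w·C = 585
J8: finishes 133, weight 6, w·C = 798
Sum = 20+748+1056+1512+1391+342+585+798 = 6452.

6452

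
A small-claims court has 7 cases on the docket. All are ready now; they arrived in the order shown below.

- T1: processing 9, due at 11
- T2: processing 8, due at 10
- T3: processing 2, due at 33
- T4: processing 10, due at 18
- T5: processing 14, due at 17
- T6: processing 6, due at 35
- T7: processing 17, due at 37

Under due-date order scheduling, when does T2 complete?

EDD (increasing due date): T2 T1 T5 T4 T3 T6 T7.
T2: 0→8

8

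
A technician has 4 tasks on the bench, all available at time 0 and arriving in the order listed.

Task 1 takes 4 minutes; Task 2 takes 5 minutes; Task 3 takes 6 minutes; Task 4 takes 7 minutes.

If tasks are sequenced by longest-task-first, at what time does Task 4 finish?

LPT (decreasing processing time): Task 4 Task 3 Task 2 Task 1.
Task 4: 0→7

7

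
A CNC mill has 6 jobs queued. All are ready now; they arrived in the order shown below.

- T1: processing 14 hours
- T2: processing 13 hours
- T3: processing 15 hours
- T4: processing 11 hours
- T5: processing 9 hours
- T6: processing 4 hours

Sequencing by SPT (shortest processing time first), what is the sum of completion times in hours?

SPT (increasing processing time): T6 T5 T4 T2 T1 T3.
T6: 0→4
T5: 4→13
T4: 13→24
T2: 24→37
T1: 37→51
T3: 51→66
Sum = 4+13+24+37+51+66 = 195.

195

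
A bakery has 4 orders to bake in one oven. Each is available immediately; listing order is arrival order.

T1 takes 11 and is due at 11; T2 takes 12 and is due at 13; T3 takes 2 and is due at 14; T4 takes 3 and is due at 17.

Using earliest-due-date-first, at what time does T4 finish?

28

EDD (increasing due date): T1 T2 T3 T4.
T1: 0→11
T2: 11→23
T3: 23→25
T4: 25→28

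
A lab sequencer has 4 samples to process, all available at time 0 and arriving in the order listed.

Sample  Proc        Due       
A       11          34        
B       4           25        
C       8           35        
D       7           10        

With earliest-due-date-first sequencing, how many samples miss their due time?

EDD (increasing due date): D B A C.
D: 0→7, due 10, tardiness 0
B: 7→11, due 25, tardiness 0
A: 11→22, due 34, tardiness 0
C: 22→30, due 35, tardiness 0
Late samples: 0.

0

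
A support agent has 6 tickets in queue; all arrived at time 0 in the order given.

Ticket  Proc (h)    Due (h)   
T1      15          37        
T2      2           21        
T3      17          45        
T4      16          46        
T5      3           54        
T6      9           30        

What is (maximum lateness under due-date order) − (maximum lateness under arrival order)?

-19

EDD (increasing due date): T2 T6 T1 T3 T4 T5.
T2: 0→2, due 21, lateness -19
T6: 2→11, due 30, lateness -19
T1: 11→26, due 37, lateness -11
T3: 26→43, due 45, lateness -2
T4: 43→59, due 46, lateness 13
T5: 59→62, due 54, lateness 8
Maximum = 13.
FIFO (arrival order): T1 T2 T3 T4 T5 T6.
T1: 0→15, due 37, lateness -22
T2: 15→17, due 21, lateness -4
T3: 17→34, due 45, lateness -11
T4: 34→50, due 46, lateness 4
T5: 50→53, due 54, lateness -1
T6: 53→62, due 30, lateness 32
Maximum = 32.
Difference = 13 − 32 = -19.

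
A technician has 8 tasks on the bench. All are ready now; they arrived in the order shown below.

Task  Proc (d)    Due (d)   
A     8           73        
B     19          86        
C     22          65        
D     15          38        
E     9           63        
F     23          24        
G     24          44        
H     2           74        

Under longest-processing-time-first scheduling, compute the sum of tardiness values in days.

LPT (decreasing processing time): G F C B D E A H.
G: 0→24, due 44, tardiness 0
F: 24→47, due 24, tardiness 23
C: 47→69, due 65, tardiness 4
B: 69→88, due 86, tardiness 2
D: 88→103, due 38, tardiness 65
E: 103→112, due 63, tardiness 49
A: 112→120, due 73, tardiness 47
H: 120→122, due 74, tardiness 48
Sum = 0+23+4+2+65+49+47+48 = 238.

238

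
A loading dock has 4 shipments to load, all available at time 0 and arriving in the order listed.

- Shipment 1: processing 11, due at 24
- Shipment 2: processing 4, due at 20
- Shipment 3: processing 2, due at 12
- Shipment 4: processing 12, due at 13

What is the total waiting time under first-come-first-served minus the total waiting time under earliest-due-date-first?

9

FIFO (arrival order): Shipment 1 Shipment 2 Shipment 3 Shipment 4.
Shipment 1: waits 0, runs 0→11
Shipment 2: waits 11, runs 11→15
Shipment 3: waits 15, runs 15→17
Shipment 4: waits 17, runs 17→29
Sum = 0+11+15+17 = 43.
EDD (increasing due date): Shipment 3 Shipment 4 Shipment 2 Shipment 1.
Shipment 3: waits 0, runs 0→2
Shipment 4: waits 2, runs 2→14
Shipment 2: waits 14, runs 14→18
Shipment 1: waits 18, runs 18→29
Sum = 0+2+14+18 = 34.
Difference = 43 − 34 = 9.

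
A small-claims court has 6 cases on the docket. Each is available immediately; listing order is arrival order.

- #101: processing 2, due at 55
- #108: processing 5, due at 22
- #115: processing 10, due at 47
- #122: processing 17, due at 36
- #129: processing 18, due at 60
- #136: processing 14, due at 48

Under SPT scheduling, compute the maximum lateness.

SPT (increasing processing time): #101 #108 #115 #136 #122 #129.
#101: 0→2, due 55, lateness -53
#108: 2→7, due 22, lateness -15
#115: 7→17, due 47, lateness -30
#136: 17→31, due 48, lateness -17
#122: 31→48, due 36, lateness 12
#129: 48→66, due 60, lateness 6
Maximum = 12.

12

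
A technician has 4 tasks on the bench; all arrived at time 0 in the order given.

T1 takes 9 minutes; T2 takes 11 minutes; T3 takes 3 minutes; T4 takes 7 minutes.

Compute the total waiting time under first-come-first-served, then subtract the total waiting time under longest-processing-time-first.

FIFO (arrival order): T1 T2 T3 T4.
T1: waits 0, runs 0→9
T2: waits 9, runs 9→20
T3: waits 20, runs 20→23
T4: waits 23, runs 23→30
Sum = 0+9+20+23 = 52.
LPT (decreasing processing time): T2 T1 T4 T3.
T2: waits 0, runs 0→11
T1: waits 11, runs 11→20
T4: waits 20, runs 20→27
T3: waits 27, runs 27→30
Sum = 0+11+20+27 = 58.
Difference = 52 − 58 = -6.

-6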